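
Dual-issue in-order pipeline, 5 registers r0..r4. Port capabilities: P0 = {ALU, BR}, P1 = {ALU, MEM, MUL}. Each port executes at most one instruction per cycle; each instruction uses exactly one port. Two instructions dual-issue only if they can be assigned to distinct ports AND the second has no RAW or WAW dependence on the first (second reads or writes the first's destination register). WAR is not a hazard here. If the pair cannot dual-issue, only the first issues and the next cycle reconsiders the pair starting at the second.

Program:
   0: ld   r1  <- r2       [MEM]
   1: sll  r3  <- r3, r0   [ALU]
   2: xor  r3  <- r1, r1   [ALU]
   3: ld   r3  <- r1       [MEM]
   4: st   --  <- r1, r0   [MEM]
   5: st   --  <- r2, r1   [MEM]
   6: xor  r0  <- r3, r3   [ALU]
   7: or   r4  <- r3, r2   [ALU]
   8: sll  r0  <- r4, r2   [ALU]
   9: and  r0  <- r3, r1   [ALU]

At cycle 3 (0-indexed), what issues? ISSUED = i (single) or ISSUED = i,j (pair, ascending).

#0 head=0: ld;sll i0/i1 dual
#1 head=2: xor i2 WAW r3
#2 head=3: ld i3 no-port MEM/MEM
#3 head=4: st i4 no-port MEM/MEM
#4 head=5: st;xor i5/i6 dual
#5 head=7: or i7 RAW r4
#6 head=8: sll i8 WAW r0
#7 head=9: and i9 tail

ISSUED = 4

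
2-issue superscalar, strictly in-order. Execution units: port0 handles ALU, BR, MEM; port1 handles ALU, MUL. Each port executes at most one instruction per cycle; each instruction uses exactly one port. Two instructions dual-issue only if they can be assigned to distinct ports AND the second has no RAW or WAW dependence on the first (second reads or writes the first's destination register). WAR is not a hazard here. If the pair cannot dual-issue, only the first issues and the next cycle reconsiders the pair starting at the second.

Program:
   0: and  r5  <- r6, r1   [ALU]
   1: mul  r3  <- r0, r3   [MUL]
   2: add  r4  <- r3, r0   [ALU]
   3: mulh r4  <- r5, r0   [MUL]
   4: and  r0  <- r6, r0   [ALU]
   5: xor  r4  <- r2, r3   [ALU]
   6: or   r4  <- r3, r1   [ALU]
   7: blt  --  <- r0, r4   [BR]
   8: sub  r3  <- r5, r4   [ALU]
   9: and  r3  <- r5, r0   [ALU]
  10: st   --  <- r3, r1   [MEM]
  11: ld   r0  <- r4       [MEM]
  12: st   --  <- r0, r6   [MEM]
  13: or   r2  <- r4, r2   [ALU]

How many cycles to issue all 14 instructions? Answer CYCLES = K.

[0] i0+i1  and.ALU+mul.MUL  -- pair
[1] i2  add.ALU  -- WAW r4
[2] i3+i4  mulh.MUL+and.ALU  -- pair
[3] i5  xor.ALU  -- WAW r4
[4] i6  or.ALU  -- RAW r4
[5] i7+i8  blt.BR+sub.ALU  -- pair
[6] i9  and.ALU  -- RAW r3
[7] i10  st.MEM  -- no-port MEM/MEM
[8] i11  ld.MEM  -- no-port MEM/MEM
[9] i12+i13  st.MEM+or.ALU  -- pair

CYCLES = 10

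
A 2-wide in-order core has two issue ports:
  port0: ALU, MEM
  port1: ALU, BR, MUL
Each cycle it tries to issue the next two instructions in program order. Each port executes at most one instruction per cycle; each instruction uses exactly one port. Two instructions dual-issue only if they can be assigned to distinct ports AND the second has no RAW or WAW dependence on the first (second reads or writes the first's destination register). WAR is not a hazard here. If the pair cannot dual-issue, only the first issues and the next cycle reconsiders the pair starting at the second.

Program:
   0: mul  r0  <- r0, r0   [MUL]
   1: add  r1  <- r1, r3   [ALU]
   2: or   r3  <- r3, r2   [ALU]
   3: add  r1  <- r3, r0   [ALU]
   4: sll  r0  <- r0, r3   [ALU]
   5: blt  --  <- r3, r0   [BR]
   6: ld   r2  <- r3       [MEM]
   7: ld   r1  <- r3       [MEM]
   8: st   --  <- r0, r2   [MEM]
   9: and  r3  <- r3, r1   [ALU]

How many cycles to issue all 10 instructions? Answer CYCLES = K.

CYCLES = 6

[0] i0&i1  mul+add  -- dual
[1] i2  or  -- RAW r3
[2] i3&i4  add+sll  -- dual
[3] i5&i6  blt+ld  -- dual
[4] i7  ld  -- no-port MEM/MEM
[5] i8&i9  st+and  -- dual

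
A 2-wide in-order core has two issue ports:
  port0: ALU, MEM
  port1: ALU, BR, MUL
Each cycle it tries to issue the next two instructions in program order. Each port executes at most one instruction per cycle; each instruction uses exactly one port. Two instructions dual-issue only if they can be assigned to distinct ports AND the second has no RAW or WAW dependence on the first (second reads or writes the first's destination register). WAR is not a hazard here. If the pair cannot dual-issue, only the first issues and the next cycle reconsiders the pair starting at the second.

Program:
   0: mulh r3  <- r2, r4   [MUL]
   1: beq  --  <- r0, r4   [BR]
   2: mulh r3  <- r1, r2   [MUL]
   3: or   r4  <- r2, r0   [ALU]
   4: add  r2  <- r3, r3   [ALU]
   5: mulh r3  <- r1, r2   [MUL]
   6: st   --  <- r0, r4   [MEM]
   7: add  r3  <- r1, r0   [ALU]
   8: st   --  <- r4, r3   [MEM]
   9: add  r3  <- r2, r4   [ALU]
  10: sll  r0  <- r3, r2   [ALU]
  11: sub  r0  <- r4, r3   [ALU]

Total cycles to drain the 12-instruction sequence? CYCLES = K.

0. mulh.MUL @i0  | no-port MUL/BR
1. beq.BR @i1  | no-port BR/MUL
2. mulh.MUL+or.ALU @i2/i3  | pair
3. add.ALU @i4  | RAW r2
4. mulh.MUL+st.MEM @i5/i6  | pair
5. add.ALU @i7  | RAW r3
6. st.MEM+add.ALU @i8/i9  | pair
7. sll.ALU @i10  | WAW r0
8. sub.ALU @i11  | tail

CYCLES = 9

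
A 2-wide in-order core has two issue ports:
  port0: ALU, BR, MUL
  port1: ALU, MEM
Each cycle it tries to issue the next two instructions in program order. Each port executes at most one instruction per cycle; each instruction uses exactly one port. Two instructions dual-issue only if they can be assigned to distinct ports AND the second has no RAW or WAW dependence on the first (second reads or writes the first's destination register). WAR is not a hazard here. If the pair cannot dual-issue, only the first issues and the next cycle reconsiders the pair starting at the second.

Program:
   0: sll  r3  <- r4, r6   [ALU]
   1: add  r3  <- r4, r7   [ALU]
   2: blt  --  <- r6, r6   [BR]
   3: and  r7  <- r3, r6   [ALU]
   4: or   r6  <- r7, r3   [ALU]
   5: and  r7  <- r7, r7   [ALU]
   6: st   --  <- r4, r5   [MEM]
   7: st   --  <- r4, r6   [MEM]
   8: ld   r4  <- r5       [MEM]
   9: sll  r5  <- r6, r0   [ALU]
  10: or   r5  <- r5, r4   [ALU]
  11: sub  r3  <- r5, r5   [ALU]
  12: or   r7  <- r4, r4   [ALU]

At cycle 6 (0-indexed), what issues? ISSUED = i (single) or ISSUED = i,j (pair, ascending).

0. sll @i0  | WAW r3
1. add/blt @i1/i2  | 2-wide
2. and @i3  | RAW r7
3. or/and @i4/i5  | 2-wide
4. st @i6  | no-port MEM/MEM
5. st @i7  | no-port MEM/MEM
6. ld/sll @i8/i9  | 2-wide
7. or @i10  | RAW r5
8. sub/or @i11/i12  | 2-wide

ISSUED = 8,9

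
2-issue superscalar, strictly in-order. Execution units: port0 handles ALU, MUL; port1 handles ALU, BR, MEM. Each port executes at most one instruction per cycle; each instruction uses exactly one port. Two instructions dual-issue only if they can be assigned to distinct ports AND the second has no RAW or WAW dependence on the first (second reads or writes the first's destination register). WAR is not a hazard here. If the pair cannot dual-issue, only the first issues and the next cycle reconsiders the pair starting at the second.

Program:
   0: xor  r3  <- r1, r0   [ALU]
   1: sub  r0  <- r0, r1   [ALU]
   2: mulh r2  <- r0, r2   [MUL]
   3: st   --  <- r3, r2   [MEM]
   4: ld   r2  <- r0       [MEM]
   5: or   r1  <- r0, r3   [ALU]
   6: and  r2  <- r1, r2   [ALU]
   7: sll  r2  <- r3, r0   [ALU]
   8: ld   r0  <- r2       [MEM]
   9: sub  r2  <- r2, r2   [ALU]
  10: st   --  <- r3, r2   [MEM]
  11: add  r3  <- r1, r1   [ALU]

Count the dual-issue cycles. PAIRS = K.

#0 head=0: xor+sub i0&i1 2-wide
#1 head=2: mulh i2 RAW r2
#2 head=3: st i3 no-port MEM/MEM
#3 head=4: ld+or i4&i5 2-wide
#4 head=6: and i6 WAW r2
#5 head=7: sll i7 RAW r2
#6 head=8: ld+sub i8&i9 2-wide
#7 head=10: st+add i10&i11 2-wide

PAIRS = 4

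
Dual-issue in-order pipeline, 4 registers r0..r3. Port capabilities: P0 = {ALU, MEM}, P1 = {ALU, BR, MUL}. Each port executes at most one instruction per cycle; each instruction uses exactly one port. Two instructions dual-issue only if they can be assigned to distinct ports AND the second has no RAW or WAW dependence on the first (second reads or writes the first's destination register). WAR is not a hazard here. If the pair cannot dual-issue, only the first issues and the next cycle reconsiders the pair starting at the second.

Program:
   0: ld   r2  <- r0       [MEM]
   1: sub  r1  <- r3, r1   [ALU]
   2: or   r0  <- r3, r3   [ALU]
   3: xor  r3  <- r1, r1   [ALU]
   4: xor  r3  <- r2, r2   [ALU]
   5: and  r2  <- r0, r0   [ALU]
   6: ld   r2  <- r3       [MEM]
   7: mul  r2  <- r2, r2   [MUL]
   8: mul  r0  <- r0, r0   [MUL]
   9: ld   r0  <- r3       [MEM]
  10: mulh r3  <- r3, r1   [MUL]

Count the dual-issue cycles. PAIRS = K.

t=0 i0,i1:ld sub ; pair
t=1 i2,i3:or xor ; pair
t=2 i4,i5:xor and ; pair
t=3 i6:ld ; RAW+WAW r2
t=4 i7:mul ; no-port MUL/MUL
t=5 i8:mul ; WAW r0
t=6 i9,i10:ld mulh ; pair

PAIRS = 4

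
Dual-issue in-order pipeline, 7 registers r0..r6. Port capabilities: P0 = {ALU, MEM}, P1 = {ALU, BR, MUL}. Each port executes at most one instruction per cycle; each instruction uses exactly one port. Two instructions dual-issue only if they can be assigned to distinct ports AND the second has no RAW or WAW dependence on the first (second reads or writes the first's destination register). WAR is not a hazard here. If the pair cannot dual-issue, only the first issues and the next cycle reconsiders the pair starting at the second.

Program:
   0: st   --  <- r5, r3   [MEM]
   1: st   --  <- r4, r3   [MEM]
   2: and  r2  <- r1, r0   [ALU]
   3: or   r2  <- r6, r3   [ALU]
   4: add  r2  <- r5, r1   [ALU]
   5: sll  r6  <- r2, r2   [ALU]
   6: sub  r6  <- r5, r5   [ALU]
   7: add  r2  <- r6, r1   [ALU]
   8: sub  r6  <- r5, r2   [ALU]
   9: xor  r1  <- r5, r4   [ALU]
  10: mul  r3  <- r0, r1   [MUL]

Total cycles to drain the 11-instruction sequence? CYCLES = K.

CYCLES = 9

c0: i0 st  no-port MEM/MEM
c1: i1&i2 st;and  2-wide
c2: i3 or  WAW r2
c3: i4 add  RAW r2
c4: i5 sll  WAW r6
c5: i6 sub  RAW r6
c6: i7 add  RAW r2
c7: i8&i9 sub;xor  2-wide
c8: i10 mul  tail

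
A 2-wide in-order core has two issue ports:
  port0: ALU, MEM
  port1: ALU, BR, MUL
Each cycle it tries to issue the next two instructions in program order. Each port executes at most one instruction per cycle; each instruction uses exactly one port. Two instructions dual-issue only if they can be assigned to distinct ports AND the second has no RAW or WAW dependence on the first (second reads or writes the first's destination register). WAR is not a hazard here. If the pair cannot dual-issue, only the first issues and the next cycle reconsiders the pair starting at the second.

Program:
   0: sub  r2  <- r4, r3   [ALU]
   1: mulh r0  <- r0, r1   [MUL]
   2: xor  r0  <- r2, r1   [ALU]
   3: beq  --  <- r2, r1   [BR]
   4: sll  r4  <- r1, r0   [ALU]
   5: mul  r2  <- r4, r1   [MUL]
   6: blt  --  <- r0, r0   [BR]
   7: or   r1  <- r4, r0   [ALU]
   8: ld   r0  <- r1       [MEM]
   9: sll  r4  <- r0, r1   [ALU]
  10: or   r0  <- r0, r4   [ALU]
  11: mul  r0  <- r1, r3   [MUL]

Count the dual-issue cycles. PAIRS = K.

#0 head=0: sub.ALU+mulh.MUL i0&i1 pair
#1 head=2: xor.ALU+beq.BR i2&i3 pair
#2 head=4: sll.ALU i4 RAW r4
#3 head=5: mul.MUL i5 no-port MUL/BR
#4 head=6: blt.BR+or.ALU i6&i7 pair
#5 head=8: ld.MEM i8 RAW r0
#6 head=9: sll.ALU i9 RAW r4
#7 head=10: or.ALU i10 WAW r0
#8 head=11: mul.MUL i11 tail

PAIRS = 3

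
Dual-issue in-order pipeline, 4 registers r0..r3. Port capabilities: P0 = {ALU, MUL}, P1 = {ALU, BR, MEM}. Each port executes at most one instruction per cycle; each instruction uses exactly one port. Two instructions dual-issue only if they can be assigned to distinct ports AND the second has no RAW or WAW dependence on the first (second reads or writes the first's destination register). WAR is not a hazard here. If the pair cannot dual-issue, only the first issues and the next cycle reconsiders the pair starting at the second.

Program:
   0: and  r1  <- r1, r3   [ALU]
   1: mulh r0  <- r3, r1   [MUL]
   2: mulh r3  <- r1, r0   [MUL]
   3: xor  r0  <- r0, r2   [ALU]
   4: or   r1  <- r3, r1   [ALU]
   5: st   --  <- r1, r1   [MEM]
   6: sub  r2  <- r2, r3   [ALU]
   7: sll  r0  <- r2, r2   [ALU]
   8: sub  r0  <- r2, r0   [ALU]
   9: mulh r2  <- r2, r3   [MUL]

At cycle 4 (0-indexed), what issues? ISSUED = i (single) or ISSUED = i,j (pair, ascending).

ISSUED = 5,6

  cy0 -> i0 (and.ALU) RAW r1
  cy1 -> i1 (mulh.MUL) no-port MUL/MUL
  cy2 -> i2,i3 (mulh.MUL;xor.ALU) dual
  cy3 -> i4 (or.ALU) RAW r1
  cy4 -> i5,i6 (st.MEM;sub.ALU) dual
  cy5 -> i7 (sll.ALU) RAW+WAW r0
  cy6 -> i8,i9 (sub.ALU;mulh.MUL) dual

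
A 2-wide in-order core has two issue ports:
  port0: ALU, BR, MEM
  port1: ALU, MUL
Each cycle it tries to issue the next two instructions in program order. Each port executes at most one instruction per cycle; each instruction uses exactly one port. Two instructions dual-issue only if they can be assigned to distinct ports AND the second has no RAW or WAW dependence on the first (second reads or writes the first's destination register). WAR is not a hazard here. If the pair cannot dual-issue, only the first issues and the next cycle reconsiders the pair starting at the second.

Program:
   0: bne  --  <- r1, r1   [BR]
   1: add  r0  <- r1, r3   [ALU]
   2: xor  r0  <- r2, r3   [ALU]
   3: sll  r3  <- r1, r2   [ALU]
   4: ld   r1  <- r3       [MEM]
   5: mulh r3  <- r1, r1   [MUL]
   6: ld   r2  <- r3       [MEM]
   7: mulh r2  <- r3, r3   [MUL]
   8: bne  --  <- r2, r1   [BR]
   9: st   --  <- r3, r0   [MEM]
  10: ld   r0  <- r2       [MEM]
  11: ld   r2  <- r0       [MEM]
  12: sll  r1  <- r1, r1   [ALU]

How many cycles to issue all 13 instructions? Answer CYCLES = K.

CYCLES = 10

#0 head=0: bne/add i0,i1 2-wide
#1 head=2: xor/sll i2,i3 2-wide
#2 head=4: ld i4 RAW r1
#3 head=5: mulh i5 RAW r3
#4 head=6: ld i6 WAW r2
#5 head=7: mulh i7 RAW r2
#6 head=8: bne i8 no-port BR/MEM
#7 head=9: st i9 no-port MEM/MEM
#8 head=10: ld i10 no-port MEM/MEM
#9 head=11: ld/sll i11,i12 2-wide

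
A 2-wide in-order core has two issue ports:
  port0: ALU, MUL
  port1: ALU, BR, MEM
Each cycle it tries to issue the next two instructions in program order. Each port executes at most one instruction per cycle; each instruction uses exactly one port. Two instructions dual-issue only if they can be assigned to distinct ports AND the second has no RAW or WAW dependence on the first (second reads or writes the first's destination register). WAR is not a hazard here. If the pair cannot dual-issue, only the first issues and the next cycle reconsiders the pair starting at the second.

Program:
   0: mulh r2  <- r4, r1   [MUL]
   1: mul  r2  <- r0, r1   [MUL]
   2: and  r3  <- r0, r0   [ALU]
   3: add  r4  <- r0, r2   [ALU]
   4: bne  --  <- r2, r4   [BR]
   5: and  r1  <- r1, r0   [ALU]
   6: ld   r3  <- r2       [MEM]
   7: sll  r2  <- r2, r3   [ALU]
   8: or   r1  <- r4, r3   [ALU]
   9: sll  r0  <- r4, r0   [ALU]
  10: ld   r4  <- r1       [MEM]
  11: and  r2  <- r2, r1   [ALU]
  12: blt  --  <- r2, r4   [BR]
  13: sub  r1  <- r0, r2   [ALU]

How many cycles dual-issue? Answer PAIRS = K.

PAIRS = 5

#0 head=0: mulh.MUL i0 no-port MUL/MUL
#1 head=1: mul.MUL+and.ALU i1&i2 2-wide
#2 head=3: add.ALU i3 RAW r4
#3 head=4: bne.BR+and.ALU i4&i5 2-wide
#4 head=6: ld.MEM i6 RAW r3
#5 head=7: sll.ALU+or.ALU i7&i8 2-wide
#6 head=9: sll.ALU+ld.MEM i9&i10 2-wide
#7 head=11: and.ALU i11 RAW r2
#8 head=12: blt.BR+sub.ALU i12&i13 2-wide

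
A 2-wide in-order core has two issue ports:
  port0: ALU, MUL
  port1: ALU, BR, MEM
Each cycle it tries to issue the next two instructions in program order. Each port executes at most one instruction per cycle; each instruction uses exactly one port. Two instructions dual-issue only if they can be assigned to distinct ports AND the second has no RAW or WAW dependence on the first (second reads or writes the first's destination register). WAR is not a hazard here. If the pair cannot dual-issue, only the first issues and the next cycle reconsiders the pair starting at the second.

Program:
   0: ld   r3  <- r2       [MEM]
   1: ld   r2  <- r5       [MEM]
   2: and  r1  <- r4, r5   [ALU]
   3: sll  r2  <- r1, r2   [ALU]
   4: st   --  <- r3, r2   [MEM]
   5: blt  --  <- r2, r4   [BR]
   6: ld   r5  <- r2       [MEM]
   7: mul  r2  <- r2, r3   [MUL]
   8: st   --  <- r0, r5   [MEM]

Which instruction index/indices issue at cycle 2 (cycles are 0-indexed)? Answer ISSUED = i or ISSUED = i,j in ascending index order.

#0 head=0: ld.MEM i0 no-port MEM/MEM
#1 head=1: ld.MEM/and.ALU i1+i2 pair
#2 head=3: sll.ALU i3 RAW r2
#3 head=4: st.MEM i4 no-port MEM/BR
#4 head=5: blt.BR i5 no-port BR/MEM
#5 head=6: ld.MEM/mul.MUL i6+i7 pair
#6 head=8: st.MEM i8 tail

ISSUED = 3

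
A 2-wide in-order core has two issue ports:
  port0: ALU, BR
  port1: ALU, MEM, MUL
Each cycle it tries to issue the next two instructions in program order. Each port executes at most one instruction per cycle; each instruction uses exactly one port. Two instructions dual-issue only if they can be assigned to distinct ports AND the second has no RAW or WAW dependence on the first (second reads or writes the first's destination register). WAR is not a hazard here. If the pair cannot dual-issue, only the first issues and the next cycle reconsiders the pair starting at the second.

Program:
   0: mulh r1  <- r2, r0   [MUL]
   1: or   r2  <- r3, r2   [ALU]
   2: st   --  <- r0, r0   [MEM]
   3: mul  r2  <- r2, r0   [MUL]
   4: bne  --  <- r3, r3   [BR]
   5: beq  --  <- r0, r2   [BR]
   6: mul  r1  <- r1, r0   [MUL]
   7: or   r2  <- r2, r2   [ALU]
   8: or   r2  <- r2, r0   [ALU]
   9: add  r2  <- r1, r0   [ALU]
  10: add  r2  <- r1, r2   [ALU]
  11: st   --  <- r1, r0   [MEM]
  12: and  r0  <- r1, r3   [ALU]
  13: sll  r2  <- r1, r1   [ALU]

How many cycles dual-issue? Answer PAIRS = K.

PAIRS = 5

[0] i0+i1  mulh+or  -- pair
[1] i2  st  -- no-port MEM/MUL
[2] i3+i4  mul+bne  -- pair
[3] i5+i6  beq+mul  -- pair
[4] i7  or  -- RAW+WAW r2
[5] i8  or  -- WAW r2
[6] i9  add  -- RAW+WAW r2
[7] i10+i11  add+st  -- pair
[8] i12+i13  and+sll  -- pair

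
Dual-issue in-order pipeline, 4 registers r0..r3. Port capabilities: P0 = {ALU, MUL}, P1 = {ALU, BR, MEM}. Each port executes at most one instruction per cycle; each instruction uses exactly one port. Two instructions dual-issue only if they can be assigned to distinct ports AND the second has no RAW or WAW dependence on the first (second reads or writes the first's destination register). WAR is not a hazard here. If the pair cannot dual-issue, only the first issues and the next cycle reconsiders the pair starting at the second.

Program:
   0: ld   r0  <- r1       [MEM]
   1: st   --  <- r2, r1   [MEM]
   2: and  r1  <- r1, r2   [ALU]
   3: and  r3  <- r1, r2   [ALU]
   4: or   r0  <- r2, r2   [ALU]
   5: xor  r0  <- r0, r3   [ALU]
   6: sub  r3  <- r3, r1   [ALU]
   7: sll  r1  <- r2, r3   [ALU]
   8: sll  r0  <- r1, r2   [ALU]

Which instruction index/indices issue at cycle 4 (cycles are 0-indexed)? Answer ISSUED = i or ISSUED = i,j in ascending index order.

0. ld.MEM @i0  | no-port MEM/MEM
1. st.MEM and.ALU @i1+i2  | 2-wide
2. and.ALU or.ALU @i3+i4  | 2-wide
3. xor.ALU sub.ALU @i5+i6  | 2-wide
4. sll.ALU @i7  | RAW r1
5. sll.ALU @i8  | tail

ISSUED = 7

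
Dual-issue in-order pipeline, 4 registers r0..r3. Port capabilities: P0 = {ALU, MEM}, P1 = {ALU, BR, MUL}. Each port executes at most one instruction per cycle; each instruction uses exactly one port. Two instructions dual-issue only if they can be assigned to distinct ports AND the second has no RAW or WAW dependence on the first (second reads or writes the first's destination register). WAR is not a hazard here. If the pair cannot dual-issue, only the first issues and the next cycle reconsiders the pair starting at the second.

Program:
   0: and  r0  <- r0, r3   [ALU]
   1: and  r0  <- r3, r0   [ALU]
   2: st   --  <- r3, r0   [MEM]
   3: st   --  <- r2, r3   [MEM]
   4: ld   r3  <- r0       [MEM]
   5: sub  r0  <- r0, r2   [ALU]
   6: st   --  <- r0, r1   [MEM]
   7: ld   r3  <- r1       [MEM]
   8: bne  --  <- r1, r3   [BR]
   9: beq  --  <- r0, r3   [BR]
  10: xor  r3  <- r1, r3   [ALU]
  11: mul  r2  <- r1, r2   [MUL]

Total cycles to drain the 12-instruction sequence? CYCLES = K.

0. and.ALU @i0  | RAW+WAW r0
1. and.ALU @i1  | RAW r0
2. st.MEM @i2  | no-port MEM/MEM
3. st.MEM @i3  | no-port MEM/MEM
4. ld.MEM sub.ALU @i4/i5  | 2-wide
5. st.MEM @i6  | no-port MEM/MEM
6. ld.MEM @i7  | RAW r3
7. bne.BR @i8  | no-port BR/BR
8. beq.BR xor.ALU @i9/i10  | 2-wide
9. mul.MUL @i11  | tail

CYCLES = 10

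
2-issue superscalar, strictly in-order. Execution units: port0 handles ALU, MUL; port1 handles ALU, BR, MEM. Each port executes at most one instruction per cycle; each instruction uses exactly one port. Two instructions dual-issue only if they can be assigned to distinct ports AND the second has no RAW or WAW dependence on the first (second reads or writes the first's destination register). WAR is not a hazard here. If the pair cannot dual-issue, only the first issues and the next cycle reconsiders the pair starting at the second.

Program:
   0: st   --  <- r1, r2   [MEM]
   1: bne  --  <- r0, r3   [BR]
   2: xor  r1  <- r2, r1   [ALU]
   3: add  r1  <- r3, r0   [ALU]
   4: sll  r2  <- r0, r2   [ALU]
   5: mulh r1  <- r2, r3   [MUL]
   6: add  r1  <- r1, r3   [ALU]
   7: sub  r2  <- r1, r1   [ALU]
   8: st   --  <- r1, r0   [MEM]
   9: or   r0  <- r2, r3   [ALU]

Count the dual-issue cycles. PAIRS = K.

PAIRS = 3

#0 head=0: st.MEM i0 no-port MEM/BR
#1 head=1: bne.BR xor.ALU i1&i2 pair
#2 head=3: add.ALU sll.ALU i3&i4 pair
#3 head=5: mulh.MUL i5 RAW+WAW r1
#4 head=6: add.ALU i6 RAW r1
#5 head=7: sub.ALU st.MEM i7&i8 pair
#6 head=9: or.ALU i9 tail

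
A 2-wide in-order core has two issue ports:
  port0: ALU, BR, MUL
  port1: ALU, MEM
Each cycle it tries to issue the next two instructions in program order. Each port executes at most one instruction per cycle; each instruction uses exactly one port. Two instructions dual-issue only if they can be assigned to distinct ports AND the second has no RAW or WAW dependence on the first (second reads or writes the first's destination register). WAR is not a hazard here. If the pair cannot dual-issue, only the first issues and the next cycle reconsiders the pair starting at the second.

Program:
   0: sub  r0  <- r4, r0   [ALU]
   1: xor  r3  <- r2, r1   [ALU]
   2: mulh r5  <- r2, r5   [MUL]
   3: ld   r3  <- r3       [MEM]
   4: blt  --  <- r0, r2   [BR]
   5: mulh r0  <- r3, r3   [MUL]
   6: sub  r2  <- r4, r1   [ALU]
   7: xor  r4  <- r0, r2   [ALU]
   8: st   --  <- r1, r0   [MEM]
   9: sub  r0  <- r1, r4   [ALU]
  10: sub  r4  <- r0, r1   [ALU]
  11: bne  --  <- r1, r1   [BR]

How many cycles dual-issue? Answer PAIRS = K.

PAIRS = 5

t=0 i0&i1:sub xor ; 2-wide
t=1 i2&i3:mulh ld ; 2-wide
t=2 i4:blt ; no-port BR/MUL
t=3 i5&i6:mulh sub ; 2-wide
t=4 i7&i8:xor st ; 2-wide
t=5 i9:sub ; RAW r0
t=6 i10&i11:sub bne ; 2-wide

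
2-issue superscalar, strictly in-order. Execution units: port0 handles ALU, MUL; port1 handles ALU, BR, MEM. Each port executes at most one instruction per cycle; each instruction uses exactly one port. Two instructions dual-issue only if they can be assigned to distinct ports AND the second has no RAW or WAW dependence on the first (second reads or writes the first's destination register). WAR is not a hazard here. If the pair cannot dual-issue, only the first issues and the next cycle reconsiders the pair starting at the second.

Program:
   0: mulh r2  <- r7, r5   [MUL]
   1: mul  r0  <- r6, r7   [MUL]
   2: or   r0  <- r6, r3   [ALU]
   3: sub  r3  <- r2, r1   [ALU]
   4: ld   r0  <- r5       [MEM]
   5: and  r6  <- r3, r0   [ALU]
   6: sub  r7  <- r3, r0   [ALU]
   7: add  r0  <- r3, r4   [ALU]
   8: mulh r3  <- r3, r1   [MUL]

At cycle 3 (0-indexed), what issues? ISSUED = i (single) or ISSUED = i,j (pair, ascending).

ISSUED = 4

#0 head=0: mulh i0 no-port MUL/MUL
#1 head=1: mul i1 WAW r0
#2 head=2: or;sub i2+i3 2-wide
#3 head=4: ld i4 RAW r0
#4 head=5: and;sub i5+i6 2-wide
#5 head=7: add;mulh i7+i8 2-wide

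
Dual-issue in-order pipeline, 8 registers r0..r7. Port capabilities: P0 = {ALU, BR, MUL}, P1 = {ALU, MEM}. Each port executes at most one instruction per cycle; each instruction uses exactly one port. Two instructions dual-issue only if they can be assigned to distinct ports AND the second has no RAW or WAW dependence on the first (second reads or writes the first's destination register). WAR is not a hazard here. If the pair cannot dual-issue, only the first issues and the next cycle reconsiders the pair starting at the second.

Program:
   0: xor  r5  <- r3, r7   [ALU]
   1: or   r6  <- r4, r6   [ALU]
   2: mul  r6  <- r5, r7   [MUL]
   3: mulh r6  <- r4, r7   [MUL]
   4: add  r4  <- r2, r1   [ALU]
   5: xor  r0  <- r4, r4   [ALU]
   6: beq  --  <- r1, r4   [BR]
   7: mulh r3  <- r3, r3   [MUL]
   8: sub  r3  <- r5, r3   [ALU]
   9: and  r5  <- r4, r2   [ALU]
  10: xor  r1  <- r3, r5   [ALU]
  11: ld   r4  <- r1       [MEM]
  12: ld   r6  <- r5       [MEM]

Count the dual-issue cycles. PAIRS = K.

PAIRS = 4

t=0 i0+i1:xor.ALU/or.ALU ; 2-wide
t=1 i2:mul.MUL ; no-port MUL/MUL
t=2 i3+i4:mulh.MUL/add.ALU ; 2-wide
t=3 i5+i6:xor.ALU/beq.BR ; 2-wide
t=4 i7:mulh.MUL ; RAW+WAW r3
t=5 i8+i9:sub.ALU/and.ALU ; 2-wide
t=6 i10:xor.ALU ; RAW r1
t=7 i11:ld.MEM ; no-port MEM/MEM
t=8 i12:ld.MEM ; tail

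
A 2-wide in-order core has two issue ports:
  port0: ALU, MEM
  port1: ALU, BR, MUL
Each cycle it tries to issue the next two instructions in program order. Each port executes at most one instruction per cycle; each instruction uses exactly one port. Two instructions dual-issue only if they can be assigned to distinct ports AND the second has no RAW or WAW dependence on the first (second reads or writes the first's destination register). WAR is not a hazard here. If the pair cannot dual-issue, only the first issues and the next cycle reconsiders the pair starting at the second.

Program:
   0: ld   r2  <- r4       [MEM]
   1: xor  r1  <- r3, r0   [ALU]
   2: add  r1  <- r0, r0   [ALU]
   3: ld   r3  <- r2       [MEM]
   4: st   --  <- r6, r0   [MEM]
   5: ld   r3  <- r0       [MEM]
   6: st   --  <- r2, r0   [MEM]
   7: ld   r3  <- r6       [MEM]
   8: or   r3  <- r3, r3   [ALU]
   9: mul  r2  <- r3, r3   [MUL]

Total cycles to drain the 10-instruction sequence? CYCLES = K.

CYCLES = 8

  cy0 -> i0+i1 (ld+xor) 2-wide
  cy1 -> i2+i3 (add+ld) 2-wide
  cy2 -> i4 (st) no-port MEM/MEM
  cy3 -> i5 (ld) no-port MEM/MEM
  cy4 -> i6 (st) no-port MEM/MEM
  cy5 -> i7 (ld) RAW+WAW r3
  cy6 -> i8 (or) RAW r3
  cy7 -> i9 (mul) tail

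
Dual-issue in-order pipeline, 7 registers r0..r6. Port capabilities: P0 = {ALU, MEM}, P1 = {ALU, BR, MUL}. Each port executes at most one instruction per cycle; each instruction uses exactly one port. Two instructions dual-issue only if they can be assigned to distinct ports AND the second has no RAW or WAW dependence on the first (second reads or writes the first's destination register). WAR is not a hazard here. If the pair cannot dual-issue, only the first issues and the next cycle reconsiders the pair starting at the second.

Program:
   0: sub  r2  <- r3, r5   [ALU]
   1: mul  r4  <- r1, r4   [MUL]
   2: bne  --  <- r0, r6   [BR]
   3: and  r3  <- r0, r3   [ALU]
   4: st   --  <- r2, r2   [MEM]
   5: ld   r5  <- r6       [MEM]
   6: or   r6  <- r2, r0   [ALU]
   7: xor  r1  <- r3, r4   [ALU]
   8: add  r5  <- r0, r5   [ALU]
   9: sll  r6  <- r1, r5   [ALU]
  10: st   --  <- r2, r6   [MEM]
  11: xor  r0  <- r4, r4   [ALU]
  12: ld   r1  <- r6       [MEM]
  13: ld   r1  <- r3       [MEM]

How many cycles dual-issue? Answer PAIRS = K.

PAIRS = 5

c0: i0,i1 sub.ALU;mul.MUL  pair
c1: i2,i3 bne.BR;and.ALU  pair
c2: i4 st.MEM  no-port MEM/MEM
c3: i5,i6 ld.MEM;or.ALU  pair
c4: i7,i8 xor.ALU;add.ALU  pair
c5: i9 sll.ALU  RAW r6
c6: i10,i11 st.MEM;xor.ALU  pair
c7: i12 ld.MEM  no-port MEM/MEM
c8: i13 ld.MEM  tail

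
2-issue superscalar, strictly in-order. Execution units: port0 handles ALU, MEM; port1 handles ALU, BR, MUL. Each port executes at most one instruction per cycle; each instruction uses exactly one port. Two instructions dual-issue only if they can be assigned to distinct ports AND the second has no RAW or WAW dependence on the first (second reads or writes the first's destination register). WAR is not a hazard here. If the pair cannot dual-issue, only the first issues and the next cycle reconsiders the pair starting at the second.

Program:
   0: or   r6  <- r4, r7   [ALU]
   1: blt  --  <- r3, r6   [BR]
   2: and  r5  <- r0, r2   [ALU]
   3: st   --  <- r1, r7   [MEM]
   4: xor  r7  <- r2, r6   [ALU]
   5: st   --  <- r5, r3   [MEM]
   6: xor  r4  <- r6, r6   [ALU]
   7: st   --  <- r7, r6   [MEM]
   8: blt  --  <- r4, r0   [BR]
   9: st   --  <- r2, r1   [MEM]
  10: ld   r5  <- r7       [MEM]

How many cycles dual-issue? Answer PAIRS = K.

#0 head=0: or.ALU i0 RAW r6
#1 head=1: blt.BR and.ALU i1+i2 dual
#2 head=3: st.MEM xor.ALU i3+i4 dual
#3 head=5: st.MEM xor.ALU i5+i6 dual
#4 head=7: st.MEM blt.BR i7+i8 dual
#5 head=9: st.MEM i9 no-port MEM/MEM
#6 head=10: ld.MEM i10 tail

PAIRS = 4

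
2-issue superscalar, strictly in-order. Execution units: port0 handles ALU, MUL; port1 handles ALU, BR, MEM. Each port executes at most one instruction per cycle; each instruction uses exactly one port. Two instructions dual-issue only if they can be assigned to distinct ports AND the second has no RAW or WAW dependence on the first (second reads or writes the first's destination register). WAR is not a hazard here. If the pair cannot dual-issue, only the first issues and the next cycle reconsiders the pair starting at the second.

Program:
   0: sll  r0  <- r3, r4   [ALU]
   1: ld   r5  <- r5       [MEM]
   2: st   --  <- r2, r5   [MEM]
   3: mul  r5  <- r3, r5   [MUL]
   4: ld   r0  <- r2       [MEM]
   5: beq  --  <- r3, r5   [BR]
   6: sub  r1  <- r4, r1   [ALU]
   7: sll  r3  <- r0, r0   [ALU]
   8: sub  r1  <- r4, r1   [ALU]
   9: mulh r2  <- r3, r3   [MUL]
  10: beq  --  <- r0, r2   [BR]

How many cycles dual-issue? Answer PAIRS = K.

PAIRS = 4

0. sll ld @i0&i1  | dual
1. st mul @i2&i3  | dual
2. ld @i4  | no-port MEM/BR
3. beq sub @i5&i6  | dual
4. sll sub @i7&i8  | dual
5. mulh @i9  | RAW r2
6. beq @i10  | tail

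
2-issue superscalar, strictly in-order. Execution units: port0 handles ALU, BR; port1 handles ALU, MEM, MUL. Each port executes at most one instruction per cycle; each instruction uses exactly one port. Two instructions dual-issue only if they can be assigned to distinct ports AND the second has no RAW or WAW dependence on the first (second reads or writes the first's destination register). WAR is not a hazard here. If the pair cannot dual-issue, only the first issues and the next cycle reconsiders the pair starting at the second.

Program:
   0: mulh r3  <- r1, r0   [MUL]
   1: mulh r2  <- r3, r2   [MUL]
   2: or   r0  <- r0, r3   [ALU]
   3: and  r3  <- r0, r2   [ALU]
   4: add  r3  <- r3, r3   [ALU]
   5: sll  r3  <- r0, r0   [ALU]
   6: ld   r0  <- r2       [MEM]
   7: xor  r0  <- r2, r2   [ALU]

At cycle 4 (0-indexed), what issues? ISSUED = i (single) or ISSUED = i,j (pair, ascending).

ISSUED = 5,6

t=0 i0:mulh.MUL ; no-port MUL/MUL
t=1 i1,i2:mulh.MUL+or.ALU ; dual
t=2 i3:and.ALU ; RAW+WAW r3
t=3 i4:add.ALU ; WAW r3
t=4 i5,i6:sll.ALU+ld.MEM ; dual
t=5 i7:xor.ALU ; tail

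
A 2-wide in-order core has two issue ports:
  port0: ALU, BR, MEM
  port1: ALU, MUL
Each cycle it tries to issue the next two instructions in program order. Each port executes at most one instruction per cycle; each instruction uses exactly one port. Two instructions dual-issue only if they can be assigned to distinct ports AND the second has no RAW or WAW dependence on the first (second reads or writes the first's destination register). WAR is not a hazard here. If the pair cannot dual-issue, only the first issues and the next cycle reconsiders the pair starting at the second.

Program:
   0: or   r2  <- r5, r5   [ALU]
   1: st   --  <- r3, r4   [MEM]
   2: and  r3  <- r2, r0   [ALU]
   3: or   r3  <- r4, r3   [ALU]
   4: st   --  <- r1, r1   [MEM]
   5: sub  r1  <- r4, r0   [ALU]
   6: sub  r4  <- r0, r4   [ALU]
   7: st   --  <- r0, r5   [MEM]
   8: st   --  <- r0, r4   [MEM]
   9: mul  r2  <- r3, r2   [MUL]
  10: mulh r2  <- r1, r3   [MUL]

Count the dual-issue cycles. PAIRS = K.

0. or+st @i0/i1  | pair
1. and @i2  | RAW+WAW r3
2. or+st @i3/i4  | pair
3. sub+sub @i5/i6  | pair
4. st @i7  | no-port MEM/MEM
5. st+mul @i8/i9  | pair
6. mulh @i10  | tail

PAIRS = 4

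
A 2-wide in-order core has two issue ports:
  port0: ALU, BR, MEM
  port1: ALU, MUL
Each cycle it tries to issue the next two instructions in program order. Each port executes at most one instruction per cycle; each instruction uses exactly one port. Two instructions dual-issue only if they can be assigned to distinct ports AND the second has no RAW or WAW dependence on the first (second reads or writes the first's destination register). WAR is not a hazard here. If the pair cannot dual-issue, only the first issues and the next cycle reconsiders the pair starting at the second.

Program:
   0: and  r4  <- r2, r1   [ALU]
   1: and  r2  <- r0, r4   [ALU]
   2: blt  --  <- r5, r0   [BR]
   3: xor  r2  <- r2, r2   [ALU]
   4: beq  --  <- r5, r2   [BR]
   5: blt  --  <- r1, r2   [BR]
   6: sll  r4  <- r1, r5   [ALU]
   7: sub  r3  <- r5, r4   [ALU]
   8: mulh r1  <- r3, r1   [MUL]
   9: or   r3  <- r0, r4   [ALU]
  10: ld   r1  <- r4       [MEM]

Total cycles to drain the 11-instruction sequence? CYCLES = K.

CYCLES = 8

[0] i0  and.ALU  -- RAW r4
[1] i1&i2  and.ALU/blt.BR  -- pair
[2] i3  xor.ALU  -- RAW r2
[3] i4  beq.BR  -- no-port BR/BR
[4] i5&i6  blt.BR/sll.ALU  -- pair
[5] i7  sub.ALU  -- RAW r3
[6] i8&i9  mulh.MUL/or.ALU  -- pair
[7] i10  ld.MEM  -- tail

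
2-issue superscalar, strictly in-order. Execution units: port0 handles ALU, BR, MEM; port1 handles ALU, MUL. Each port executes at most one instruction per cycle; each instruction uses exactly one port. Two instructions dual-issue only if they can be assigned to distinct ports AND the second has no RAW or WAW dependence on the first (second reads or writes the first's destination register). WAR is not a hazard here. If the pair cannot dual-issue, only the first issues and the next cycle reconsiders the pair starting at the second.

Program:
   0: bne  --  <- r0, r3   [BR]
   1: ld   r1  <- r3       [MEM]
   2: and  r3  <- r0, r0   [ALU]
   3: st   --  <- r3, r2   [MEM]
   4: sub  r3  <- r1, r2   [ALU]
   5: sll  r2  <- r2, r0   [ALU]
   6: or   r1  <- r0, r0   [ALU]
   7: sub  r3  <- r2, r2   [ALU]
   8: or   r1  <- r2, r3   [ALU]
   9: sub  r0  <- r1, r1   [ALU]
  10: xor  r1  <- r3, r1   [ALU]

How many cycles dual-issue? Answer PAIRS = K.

PAIRS = 4

#0 head=0: bne i0 no-port BR/MEM
#1 head=1: ld and i1+i2 dual
#2 head=3: st sub i3+i4 dual
#3 head=5: sll or i5+i6 dual
#4 head=7: sub i7 RAW r3
#5 head=8: or i8 RAW r1
#6 head=9: sub xor i9+i10 dual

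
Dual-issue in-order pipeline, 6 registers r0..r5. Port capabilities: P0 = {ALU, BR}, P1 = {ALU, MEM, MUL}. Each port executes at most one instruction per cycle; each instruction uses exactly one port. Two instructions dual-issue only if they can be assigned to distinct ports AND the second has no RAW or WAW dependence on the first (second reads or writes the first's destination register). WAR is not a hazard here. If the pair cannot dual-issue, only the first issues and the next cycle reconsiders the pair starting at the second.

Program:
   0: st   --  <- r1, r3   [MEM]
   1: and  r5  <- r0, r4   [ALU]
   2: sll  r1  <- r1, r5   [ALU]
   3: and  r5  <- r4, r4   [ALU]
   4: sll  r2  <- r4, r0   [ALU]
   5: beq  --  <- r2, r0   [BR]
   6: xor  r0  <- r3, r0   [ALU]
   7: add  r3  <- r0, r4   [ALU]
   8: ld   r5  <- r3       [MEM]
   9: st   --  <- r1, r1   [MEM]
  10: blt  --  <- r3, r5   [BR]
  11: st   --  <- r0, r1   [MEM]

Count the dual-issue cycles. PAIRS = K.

#0 head=0: st.MEM/and.ALU i0&i1 pair
#1 head=2: sll.ALU/and.ALU i2&i3 pair
#2 head=4: sll.ALU i4 RAW r2
#3 head=5: beq.BR/xor.ALU i5&i6 pair
#4 head=7: add.ALU i7 RAW r3
#5 head=8: ld.MEM i8 no-port MEM/MEM
#6 head=9: st.MEM/blt.BR i9&i10 pair
#7 head=11: st.MEM i11 tail

PAIRS = 4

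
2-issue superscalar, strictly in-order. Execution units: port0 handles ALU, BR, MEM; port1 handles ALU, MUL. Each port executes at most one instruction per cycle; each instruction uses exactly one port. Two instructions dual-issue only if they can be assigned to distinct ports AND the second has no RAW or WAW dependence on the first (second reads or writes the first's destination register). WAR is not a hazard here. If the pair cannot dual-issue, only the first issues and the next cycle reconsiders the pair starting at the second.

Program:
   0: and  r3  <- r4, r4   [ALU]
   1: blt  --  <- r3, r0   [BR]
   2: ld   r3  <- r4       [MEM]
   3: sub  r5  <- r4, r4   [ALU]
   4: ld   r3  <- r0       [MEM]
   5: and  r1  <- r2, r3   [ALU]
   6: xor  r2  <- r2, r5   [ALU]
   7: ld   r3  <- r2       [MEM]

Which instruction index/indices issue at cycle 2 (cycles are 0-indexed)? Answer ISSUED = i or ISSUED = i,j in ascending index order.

ISSUED = 2,3

[0] i0  and  -- RAW r3
[1] i1  blt  -- no-port BR/MEM
[2] i2&i3  ld sub  -- dual
[3] i4  ld  -- RAW r3
[4] i5&i6  and xor  -- dual
[5] i7  ld  -- tail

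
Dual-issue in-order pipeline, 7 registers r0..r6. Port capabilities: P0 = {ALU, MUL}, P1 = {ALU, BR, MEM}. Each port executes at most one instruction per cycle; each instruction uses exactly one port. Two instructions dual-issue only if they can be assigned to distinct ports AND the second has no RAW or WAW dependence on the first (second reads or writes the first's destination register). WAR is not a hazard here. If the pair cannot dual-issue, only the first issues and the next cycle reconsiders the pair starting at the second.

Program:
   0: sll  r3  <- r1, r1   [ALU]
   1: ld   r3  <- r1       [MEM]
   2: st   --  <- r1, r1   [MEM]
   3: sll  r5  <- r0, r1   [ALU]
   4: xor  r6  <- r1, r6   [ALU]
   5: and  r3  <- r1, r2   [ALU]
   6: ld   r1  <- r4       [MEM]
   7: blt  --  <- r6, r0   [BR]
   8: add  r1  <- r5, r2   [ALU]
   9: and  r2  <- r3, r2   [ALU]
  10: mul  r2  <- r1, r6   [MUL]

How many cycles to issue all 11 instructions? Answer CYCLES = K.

CYCLES = 8

[0] i0  sll  -- WAW r3
[1] i1  ld  -- no-port MEM/MEM
[2] i2/i3  st;sll  -- 2-wide
[3] i4/i5  xor;and  -- 2-wide
[4] i6  ld  -- no-port MEM/BR
[5] i7/i8  blt;add  -- 2-wide
[6] i9  and  -- WAW r2
[7] i10  mul  -- tail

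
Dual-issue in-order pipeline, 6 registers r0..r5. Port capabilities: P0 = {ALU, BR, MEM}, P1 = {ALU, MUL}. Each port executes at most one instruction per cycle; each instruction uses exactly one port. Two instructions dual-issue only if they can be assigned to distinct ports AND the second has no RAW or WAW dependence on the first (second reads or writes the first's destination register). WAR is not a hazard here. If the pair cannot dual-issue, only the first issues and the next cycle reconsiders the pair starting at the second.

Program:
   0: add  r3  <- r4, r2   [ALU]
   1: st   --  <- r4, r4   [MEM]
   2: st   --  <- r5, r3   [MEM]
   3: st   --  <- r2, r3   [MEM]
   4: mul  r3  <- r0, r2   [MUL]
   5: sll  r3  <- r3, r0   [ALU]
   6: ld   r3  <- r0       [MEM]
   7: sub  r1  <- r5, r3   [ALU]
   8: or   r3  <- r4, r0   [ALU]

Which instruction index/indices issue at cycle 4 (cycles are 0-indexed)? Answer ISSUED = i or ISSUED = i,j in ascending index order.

#0 head=0: add.ALU st.MEM i0,i1 pair
#1 head=2: st.MEM i2 no-port MEM/MEM
#2 head=3: st.MEM mul.MUL i3,i4 pair
#3 head=5: sll.ALU i5 WAW r3
#4 head=6: ld.MEM i6 RAW r3
#5 head=7: sub.ALU or.ALU i7,i8 pair

ISSUED = 6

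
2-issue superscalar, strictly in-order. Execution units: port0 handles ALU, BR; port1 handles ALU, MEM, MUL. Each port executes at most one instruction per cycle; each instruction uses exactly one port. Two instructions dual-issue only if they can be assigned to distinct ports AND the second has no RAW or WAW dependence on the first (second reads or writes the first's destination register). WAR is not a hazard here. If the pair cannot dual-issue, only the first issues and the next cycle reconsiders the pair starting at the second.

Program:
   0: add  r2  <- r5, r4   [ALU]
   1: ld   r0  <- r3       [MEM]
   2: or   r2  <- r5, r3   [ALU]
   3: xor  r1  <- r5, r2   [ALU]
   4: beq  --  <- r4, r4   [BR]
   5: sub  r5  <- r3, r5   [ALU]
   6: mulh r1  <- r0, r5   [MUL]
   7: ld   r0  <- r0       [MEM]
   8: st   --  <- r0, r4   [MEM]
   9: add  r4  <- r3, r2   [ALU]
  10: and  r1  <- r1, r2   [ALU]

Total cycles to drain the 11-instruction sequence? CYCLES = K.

#0 head=0: add.ALU+ld.MEM i0,i1 pair
#1 head=2: or.ALU i2 RAW r2
#2 head=3: xor.ALU+beq.BR i3,i4 pair
#3 head=5: sub.ALU i5 RAW r5
#4 head=6: mulh.MUL i6 no-port MUL/MEM
#5 head=7: ld.MEM i7 no-port MEM/MEM
#6 head=8: st.MEM+add.ALU i8,i9 pair
#7 head=10: and.ALU i10 tail

CYCLES = 8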